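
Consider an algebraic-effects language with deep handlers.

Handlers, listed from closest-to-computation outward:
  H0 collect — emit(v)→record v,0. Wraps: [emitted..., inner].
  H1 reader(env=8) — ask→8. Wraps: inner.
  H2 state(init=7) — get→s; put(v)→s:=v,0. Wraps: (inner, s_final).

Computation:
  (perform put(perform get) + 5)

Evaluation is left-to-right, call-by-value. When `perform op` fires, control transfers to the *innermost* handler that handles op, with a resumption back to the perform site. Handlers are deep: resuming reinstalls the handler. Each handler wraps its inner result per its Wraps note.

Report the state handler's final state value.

Working:
get @ H2 ⇒ 7
put(7) @ H2 ⇒ s:=7
H0 returns [5]
H1 returns [5]
H2 returns ([5], 7)
= ([5], 7)

Answer: 7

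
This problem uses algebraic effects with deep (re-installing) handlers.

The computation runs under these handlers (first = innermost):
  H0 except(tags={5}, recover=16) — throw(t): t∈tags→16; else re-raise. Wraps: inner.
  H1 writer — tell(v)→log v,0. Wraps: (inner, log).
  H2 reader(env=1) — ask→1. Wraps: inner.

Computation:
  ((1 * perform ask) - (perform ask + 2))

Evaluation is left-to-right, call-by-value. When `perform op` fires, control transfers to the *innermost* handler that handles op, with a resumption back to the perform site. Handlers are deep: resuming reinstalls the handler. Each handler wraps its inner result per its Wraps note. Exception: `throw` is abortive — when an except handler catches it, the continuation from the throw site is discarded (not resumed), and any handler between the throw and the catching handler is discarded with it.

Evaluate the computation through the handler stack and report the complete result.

Step-by-step:
ask @ H2 ⇒ 1
ask @ H2 ⇒ 1
H0 returns -2
H1 returns (-2, ())
H2 returns (-2, ())
= (-2, ())

Answer: (-2, ())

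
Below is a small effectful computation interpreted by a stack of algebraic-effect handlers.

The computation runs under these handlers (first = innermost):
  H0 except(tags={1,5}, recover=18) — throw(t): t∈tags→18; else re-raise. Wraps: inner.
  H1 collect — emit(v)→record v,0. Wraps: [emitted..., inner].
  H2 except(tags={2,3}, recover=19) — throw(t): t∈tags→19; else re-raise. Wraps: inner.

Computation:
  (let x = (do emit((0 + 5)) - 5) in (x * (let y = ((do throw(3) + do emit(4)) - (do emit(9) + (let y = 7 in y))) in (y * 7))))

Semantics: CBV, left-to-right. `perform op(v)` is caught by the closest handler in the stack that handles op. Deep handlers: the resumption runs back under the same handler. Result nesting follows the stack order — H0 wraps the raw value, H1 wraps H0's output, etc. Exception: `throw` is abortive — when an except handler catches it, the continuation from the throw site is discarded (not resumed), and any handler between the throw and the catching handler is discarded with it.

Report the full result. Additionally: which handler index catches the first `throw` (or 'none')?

Evaluation trace:
emit(5) @ H1 ⇒ out+=5
throw(3) @ H0 re-raised
throw(3) @ H2 caught ⇒ 19
= 19

Answer: 19 ; first throw caught by: H2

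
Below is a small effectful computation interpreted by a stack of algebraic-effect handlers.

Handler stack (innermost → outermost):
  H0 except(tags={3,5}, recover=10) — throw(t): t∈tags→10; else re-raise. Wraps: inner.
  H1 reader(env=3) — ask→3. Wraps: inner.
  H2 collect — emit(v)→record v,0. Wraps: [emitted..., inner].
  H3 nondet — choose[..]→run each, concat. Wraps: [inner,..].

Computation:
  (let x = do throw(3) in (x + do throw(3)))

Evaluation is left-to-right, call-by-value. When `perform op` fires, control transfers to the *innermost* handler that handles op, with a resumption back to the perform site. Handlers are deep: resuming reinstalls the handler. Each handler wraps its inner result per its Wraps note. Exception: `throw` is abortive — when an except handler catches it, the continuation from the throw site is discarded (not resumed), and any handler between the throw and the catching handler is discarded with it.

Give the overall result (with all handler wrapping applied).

Answer: [[10]]

Working:
throw(3) @ H0 caught ⇒ 10
H1 returns 10
H2 returns [10]
H3 returns [[10]]
= [[10]]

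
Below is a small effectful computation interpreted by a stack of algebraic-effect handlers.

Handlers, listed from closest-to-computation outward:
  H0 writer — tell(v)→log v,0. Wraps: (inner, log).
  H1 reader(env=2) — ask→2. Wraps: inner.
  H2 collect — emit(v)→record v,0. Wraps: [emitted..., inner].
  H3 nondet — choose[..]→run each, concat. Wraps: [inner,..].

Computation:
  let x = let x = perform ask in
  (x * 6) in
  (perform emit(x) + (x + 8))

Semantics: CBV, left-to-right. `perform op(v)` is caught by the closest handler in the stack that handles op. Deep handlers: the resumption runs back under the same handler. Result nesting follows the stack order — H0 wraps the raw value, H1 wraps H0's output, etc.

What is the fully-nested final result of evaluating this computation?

Answer: [[12, (20, ())]]

Working:
ask @ H1 ⇒ 2
emit(12) @ H2 ⇒ out+=12
H0 returns (20, ())
H1 returns (20, ())
H2 returns [12, (20, ())]
H3 returns [[12, (20, ())]]
= [[12, (20, ())]]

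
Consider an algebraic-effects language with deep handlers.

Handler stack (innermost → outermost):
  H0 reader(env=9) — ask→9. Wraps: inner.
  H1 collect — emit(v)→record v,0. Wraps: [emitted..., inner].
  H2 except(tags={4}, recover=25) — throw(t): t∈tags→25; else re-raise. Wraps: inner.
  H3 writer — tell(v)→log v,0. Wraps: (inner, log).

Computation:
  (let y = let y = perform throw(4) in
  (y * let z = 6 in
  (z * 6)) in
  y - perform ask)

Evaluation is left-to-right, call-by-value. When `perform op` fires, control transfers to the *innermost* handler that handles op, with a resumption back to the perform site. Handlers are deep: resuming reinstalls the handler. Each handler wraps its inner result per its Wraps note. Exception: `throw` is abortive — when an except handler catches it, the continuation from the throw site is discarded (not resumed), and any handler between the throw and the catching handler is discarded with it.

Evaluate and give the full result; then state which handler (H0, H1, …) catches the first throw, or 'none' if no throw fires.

Answer: (25, ()) ; first throw caught by: H2

Step-by-step:
throw(4) @ H2 caught ⇒ 25
H3 returns (25, ())
= (25, ())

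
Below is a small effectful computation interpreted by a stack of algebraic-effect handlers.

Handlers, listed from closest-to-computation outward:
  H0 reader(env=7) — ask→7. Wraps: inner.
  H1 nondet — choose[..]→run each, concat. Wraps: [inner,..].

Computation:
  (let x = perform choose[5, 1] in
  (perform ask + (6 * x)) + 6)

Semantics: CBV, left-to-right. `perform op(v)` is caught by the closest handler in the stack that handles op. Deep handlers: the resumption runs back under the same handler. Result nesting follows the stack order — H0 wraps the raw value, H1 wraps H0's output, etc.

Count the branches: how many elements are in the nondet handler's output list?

Answer: 2

Evaluation trace:
choose[5, 1] @ H1
  branch[0] choose=5:
    ask @ H0 ⇒ 7
    H0 returns 43
    H1 returns [43]
  branch[1] choose=1:
    ask @ H0 ⇒ 7
    H0 returns 19
    H1 returns [19]
= [43, 19]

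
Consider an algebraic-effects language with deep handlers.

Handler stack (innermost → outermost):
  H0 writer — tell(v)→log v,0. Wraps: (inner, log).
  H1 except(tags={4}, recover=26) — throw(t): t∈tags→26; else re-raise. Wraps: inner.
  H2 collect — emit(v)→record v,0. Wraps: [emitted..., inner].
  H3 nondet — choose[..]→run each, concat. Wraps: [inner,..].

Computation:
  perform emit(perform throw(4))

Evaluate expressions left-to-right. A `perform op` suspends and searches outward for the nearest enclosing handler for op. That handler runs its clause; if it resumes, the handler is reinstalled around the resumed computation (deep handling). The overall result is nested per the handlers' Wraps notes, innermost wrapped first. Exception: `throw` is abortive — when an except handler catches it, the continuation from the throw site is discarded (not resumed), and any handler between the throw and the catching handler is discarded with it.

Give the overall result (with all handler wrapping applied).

Answer: [[26]]

Evaluation trace:
throw(4) @ H1 caught ⇒ 26
H2 returns [26]
H3 returns [[26]]
= [[26]]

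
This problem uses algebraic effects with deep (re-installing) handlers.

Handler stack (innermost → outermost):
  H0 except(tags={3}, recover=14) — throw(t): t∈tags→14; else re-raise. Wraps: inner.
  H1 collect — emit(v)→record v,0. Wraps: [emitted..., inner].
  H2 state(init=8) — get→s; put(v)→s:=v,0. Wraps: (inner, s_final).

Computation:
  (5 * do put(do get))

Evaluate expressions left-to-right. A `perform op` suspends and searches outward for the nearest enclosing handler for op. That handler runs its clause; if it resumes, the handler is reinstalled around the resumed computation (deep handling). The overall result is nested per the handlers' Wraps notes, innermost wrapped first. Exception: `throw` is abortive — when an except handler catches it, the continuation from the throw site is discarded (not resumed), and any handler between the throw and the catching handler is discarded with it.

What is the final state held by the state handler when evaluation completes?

Evaluation trace:
get @ H2 ⇒ 8
put(8) @ H2 ⇒ s:=8
H0 returns 0
H1 returns [0]
H2 returns ([0], 8)
= ([0], 8)

Answer: 8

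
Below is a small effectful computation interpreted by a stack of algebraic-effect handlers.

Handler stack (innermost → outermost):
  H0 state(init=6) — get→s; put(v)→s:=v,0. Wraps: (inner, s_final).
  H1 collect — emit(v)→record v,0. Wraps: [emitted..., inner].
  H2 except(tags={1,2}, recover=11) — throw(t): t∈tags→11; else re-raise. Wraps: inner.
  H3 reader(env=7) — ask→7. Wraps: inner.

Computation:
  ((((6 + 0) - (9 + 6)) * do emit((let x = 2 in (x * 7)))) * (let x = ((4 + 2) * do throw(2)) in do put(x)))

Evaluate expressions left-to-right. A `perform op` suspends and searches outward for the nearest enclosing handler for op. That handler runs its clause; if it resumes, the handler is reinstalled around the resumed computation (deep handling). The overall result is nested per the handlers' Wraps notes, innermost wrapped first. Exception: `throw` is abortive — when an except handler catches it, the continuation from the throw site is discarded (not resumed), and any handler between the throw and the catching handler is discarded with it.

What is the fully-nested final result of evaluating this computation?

Answer: 11

Working:
emit(14) @ H1 ⇒ out+=14
throw(2) @ H2 caught ⇒ 11
H3 returns 11
= 11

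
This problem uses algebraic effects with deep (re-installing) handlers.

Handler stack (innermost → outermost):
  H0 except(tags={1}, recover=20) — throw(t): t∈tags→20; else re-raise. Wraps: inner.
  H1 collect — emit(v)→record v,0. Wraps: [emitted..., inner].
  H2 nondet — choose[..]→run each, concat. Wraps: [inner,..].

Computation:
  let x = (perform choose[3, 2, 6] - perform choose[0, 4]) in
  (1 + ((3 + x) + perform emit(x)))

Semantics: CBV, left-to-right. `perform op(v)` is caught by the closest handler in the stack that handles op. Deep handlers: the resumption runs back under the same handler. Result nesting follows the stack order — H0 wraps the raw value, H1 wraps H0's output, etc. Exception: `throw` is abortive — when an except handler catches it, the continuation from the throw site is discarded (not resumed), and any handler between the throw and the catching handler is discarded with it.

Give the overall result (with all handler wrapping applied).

Answer: [[3, 7], [-1, 3], [2, 6], [-2, 2], [6, 10], [2, 6]]

Working:
choose[3, 2, 6] @ H2
  branch[0] choose=3:
    choose[0, 4] @ H2
      branch[0] choose=0:
        emit(3) @ H1 ⇒ out+=3
        H0 returns 7
        H1 returns [3, 7]
        H2 returns [[3, 7]]
      branch[1] choose=4:
        emit(-1) @ H1 ⇒ out+=-1
        H0 returns 3
        H1 returns [-1, 3]
        H2 returns [[-1, 3]]
  branch[1] choose=2:
    choose[0, 4] @ H2
      branch[0] choose=0:
        emit(2) @ H1 ⇒ out+=2
        H0 returns 6
        H1 returns [2, 6]
        H2 returns [[2, 6]]
      branch[1] choose=4:
        emit(-2) @ H1 ⇒ out+=-2
        H0 returns 2
        H1 returns [-2, 2]
        H2 returns [[-2, 2]]
  branch[2] choose=6:
    choose[0, 4] @ H2
      branch[0] choose=0:
        emit(6) @ H1 ⇒ out+=6
        H0 returns 10
        H1 returns [6, 10]
        H2 returns [[6, 10]]
      branch[1] choose=4:
        emit(2) @ H1 ⇒ out+=2
        H0 returns 6
        H1 returns [2, 6]
        H2 returns [[2, 6]]
= [[3, 7], [-1, 3], [2, 6], [-2, 2], [6, 10], [2, 6]]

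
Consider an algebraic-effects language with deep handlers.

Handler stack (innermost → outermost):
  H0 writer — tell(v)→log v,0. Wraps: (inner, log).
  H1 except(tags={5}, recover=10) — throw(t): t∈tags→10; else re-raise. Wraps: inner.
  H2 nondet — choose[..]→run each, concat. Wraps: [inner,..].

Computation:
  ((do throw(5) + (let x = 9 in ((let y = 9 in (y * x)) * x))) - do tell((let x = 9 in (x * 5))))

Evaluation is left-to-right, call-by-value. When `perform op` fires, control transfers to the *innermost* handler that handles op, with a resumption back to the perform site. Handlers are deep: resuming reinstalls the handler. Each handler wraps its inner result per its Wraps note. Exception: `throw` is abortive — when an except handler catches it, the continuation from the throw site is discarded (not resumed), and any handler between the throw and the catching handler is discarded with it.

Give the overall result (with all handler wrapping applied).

Answer: [10]

Working:
throw(5) @ H1 caught ⇒ 10
H2 returns [10]
= [10]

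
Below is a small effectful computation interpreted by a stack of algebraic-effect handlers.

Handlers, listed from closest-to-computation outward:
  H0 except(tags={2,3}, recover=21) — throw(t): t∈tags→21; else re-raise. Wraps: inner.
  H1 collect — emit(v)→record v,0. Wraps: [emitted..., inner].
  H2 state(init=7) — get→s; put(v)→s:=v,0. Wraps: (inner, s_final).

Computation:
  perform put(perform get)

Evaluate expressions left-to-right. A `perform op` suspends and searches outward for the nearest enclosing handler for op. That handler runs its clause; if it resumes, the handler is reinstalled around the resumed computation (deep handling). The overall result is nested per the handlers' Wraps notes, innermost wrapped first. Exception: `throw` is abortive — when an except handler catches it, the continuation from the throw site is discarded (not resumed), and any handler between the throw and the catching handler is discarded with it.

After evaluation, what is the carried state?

Answer: 7

Step-by-step:
get @ H2 ⇒ 7
put(7) @ H2 ⇒ s:=7
H0 returns 0
H1 returns [0]
H2 returns ([0], 7)
= ([0], 7)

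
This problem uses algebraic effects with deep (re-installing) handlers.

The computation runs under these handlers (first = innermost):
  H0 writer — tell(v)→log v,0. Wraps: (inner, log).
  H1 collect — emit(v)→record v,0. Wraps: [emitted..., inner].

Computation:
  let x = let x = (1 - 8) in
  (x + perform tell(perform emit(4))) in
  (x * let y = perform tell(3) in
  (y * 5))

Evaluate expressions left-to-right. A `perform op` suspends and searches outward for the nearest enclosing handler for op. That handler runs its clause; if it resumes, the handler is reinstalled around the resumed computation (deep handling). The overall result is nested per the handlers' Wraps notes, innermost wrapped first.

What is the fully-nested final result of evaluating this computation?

Answer: [4, (0, (0, 3))]

Working:
emit(4) @ H1 ⇒ out+=4
tell(0) @ H0 ⇒ log+=0
tell(3) @ H0 ⇒ log+=3
H0 returns (0, (0, 3))
H1 returns [4, (0, (0, 3))]
= [4, (0, (0, 3))]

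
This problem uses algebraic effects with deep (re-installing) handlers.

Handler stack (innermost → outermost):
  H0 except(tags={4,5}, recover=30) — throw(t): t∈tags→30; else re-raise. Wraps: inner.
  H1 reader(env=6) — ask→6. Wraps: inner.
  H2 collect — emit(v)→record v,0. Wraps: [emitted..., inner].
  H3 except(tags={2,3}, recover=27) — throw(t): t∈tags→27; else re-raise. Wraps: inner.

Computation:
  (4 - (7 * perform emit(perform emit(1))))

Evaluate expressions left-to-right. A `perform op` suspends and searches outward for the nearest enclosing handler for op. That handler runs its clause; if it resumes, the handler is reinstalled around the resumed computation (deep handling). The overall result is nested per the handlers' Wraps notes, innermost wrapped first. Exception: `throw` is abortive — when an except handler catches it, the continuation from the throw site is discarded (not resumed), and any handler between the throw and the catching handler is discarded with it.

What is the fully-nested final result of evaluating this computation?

Working:
emit(1) @ H2 ⇒ out+=1
emit(0) @ H2 ⇒ out+=0
H0 returns 4
H1 returns 4
H2 returns [1, 0, 4]
H3 returns [1, 0, 4]
= [1, 0, 4]

Answer: [1, 0, 4]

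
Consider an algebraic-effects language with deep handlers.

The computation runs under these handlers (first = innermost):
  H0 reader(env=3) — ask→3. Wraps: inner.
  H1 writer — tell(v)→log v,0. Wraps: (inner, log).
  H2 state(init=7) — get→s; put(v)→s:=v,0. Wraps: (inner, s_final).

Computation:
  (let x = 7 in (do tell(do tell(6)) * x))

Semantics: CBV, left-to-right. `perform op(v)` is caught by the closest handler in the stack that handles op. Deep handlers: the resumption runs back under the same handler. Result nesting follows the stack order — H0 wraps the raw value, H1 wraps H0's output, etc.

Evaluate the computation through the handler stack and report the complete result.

Step-by-step:
tell(6) @ H1 ⇒ log+=6
tell(0) @ H1 ⇒ log+=0
H0 returns 0
H1 returns (0, (6, 0))
H2 returns ((0, (6, 0)), 7)
= ((0, (6, 0)), 7)

Answer: ((0, (6, 0)), 7)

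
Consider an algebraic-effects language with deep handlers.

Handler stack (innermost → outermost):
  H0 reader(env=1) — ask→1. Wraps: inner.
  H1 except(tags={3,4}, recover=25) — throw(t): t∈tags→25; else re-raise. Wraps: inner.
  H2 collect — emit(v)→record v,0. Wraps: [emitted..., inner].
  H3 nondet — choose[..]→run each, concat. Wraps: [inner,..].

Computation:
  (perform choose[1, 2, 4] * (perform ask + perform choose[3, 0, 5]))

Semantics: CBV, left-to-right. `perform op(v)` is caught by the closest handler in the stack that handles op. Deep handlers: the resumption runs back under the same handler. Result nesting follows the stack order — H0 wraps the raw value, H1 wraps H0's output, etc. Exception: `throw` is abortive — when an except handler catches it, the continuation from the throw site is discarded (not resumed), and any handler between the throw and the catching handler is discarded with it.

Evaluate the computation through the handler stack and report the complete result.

Answer: [[4], [1], [6], [8], [2], [12], [16], [4], [24]]

Working:
choose[1, 2, 4] @ H3
  branch[0] choose=1:
    ask @ H0 ⇒ 1
    choose[3, 0, 5] @ H3
      branch[0] choose=3:
        H0 returns 4
        H1 returns 4
        H2 returns [4]
        H3 returns [[4]]
      branch[1] choose=0:
        H0 returns 1
        H1 returns 1
        H2 returns [1]
        H3 returns [[1]]
      branch[2] choose=5:
        H0 returns 6
        H1 returns 6
        H2 returns [6]
        H3 returns [[6]]
  branch[1] choose=2:
    ask @ H0 ⇒ 1
    choose[3, 0, 5] @ H3
      branch[0] choose=3:
        H0 returns 8
        H1 returns 8
        H2 returns [8]
        H3 returns [[8]]
      branch[1] choose=0:
        H0 returns 2
        H1 returns 2
        H2 returns [2]
        H3 returns [[2]]
      branch[2] choose=5:
        H0 returns 12
        H1 returns 12
        H2 returns [12]
        H3 returns [[12]]
  branch[2] choose=4:
    ask @ H0 ⇒ 1
    choose[3, 0, 5] @ H3
      branch[0] choose=3:
        H0 returns 16
        H1 returns 16
        H2 returns [16]
        H3 returns [[16]]
      branch[1] choose=0:
        H0 returns 4
        H1 returns 4
        H2 returns [4]
        H3 returns [[4]]
      branch[2] choose=5:
        H0 returns 24
        H1 returns 24
        H2 returns [24]
        H3 returns [[24]]
= [[4], [1], [6], [8], [2], [12], [16], [4], [24]]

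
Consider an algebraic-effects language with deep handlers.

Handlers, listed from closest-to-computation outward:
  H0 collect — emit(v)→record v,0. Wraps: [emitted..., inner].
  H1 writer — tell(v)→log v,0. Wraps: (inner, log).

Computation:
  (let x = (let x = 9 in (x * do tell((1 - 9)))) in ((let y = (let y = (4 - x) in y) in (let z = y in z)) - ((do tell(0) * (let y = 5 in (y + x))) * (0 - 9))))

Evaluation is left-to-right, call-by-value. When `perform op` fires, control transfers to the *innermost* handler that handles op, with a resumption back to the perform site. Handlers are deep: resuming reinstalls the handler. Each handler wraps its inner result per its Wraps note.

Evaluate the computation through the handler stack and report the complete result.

Answer: ([4], (-8, 0))

Step-by-step:
tell(-8) @ H1 ⇒ log+=-8
tell(0) @ H1 ⇒ log+=0
H0 returns [4]
H1 returns ([4], (-8, 0))
= ([4], (-8, 0))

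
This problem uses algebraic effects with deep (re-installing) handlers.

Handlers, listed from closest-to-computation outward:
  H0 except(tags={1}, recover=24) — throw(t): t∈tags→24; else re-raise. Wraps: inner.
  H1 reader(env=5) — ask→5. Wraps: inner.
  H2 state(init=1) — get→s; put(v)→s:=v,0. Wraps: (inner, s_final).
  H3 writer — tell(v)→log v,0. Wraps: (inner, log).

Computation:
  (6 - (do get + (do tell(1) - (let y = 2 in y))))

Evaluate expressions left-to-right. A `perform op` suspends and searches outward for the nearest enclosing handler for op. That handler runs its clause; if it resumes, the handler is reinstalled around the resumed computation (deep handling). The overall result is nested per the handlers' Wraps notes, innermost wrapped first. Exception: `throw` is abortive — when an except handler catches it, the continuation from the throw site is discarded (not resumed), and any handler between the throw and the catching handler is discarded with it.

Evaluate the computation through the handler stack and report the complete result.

Answer: ((7, 1), (1))

Evaluation trace:
get @ H2 ⇒ 1
tell(1) @ H3 ⇒ log+=1
H0 returns 7
H1 returns 7
H2 returns (7, 1)
H3 returns ((7, 1), (1))
= ((7, 1), (1))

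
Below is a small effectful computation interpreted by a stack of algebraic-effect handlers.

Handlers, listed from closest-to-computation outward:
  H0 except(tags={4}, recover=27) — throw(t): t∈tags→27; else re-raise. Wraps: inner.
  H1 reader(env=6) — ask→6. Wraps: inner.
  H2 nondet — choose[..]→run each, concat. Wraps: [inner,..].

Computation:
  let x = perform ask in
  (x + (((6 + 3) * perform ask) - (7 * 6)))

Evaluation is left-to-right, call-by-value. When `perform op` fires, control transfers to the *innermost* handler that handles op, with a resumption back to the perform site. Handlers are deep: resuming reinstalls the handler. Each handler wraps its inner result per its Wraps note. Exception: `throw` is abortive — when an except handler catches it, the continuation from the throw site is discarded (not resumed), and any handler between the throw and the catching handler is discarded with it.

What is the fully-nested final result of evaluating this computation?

Answer: [18]

Working:
ask @ H1 ⇒ 6
ask @ H1 ⇒ 6
H0 returns 18
H1 returns 18
H2 returns [18]
= [18]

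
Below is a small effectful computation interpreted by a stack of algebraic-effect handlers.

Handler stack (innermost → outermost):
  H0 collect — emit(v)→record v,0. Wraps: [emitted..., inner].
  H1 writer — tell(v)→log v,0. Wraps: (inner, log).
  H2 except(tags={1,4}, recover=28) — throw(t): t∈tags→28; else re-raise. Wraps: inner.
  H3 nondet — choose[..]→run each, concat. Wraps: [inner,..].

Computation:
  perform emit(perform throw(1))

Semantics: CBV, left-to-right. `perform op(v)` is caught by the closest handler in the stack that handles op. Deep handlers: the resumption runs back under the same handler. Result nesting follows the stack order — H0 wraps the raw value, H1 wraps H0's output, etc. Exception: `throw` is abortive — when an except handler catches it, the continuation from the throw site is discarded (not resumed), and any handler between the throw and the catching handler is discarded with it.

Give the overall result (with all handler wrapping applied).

Answer: [28]

Evaluation trace:
throw(1) @ H2 caught ⇒ 28
H3 returns [28]
= [28]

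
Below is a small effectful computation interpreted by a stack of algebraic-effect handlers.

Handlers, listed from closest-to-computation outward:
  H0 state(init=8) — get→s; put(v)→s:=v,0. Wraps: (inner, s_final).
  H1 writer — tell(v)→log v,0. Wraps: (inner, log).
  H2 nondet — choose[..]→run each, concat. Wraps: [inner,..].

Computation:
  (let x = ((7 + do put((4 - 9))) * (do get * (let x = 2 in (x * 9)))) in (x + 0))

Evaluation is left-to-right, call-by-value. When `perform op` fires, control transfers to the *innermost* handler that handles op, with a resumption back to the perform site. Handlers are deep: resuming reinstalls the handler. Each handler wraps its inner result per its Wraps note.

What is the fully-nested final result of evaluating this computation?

Working:
put(-5) @ H0 ⇒ s:=-5
get @ H0 ⇒ -5
H0 returns (-630, -5)
H1 returns ((-630, -5), ())
H2 returns [((-630, -5), ())]
= [((-630, -5), ())]

Answer: [((-630, -5), ())]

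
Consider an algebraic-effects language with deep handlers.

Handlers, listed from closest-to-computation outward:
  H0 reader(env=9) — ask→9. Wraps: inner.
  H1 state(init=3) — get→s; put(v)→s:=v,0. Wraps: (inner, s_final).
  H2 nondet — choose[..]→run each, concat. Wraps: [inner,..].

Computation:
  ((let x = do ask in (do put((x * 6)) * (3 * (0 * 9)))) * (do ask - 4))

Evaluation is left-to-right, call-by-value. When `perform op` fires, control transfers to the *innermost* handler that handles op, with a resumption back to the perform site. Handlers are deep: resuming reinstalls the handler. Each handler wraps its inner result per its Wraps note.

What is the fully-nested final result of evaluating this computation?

Evaluation trace:
ask @ H0 ⇒ 9
put(54) @ H1 ⇒ s:=54
ask @ H0 ⇒ 9
H0 returns 0
H1 returns (0, 54)
H2 returns [(0, 54)]
= [(0, 54)]

Answer: [(0, 54)]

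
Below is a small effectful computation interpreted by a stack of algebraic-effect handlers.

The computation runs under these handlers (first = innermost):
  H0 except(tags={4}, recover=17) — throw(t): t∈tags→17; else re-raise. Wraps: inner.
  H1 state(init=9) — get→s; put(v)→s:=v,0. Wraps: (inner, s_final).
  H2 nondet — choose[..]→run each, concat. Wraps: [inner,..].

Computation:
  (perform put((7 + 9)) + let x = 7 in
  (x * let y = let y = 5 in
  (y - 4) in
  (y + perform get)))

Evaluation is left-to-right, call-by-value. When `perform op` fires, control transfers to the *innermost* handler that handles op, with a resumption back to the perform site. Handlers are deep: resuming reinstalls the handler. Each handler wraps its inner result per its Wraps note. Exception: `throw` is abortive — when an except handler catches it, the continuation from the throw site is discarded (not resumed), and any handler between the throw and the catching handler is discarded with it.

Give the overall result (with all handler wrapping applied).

Answer: [(119, 16)]

Step-by-step:
put(16) @ H1 ⇒ s:=16
get @ H1 ⇒ 16
H0 returns 119
H1 returns (119, 16)
H2 returns [(119, 16)]
= [(119, 16)]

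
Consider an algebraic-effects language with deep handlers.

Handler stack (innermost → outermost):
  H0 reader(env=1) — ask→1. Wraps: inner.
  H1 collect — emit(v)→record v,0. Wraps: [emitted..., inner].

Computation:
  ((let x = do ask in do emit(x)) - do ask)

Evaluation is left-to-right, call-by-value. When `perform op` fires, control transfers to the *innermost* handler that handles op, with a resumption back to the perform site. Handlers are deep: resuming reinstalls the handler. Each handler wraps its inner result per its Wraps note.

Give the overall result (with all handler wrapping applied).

Answer: [1, -1]

Step-by-step:
ask @ H0 ⇒ 1
emit(1) @ H1 ⇒ out+=1
ask @ H0 ⇒ 1
H0 returns -1
H1 returns [1, -1]
= [1, -1]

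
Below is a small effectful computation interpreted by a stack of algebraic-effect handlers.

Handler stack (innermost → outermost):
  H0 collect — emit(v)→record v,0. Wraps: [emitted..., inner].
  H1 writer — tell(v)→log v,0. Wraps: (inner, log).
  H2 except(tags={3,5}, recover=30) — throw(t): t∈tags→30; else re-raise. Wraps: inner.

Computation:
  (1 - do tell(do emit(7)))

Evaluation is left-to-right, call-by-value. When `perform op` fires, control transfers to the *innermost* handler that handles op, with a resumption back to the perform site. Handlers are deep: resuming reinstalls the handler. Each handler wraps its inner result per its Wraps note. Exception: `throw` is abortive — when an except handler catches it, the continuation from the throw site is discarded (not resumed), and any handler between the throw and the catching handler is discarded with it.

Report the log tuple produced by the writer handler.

Answer: (0)

Step-by-step:
emit(7) @ H0 ⇒ out+=7
tell(0) @ H1 ⇒ log+=0
H0 returns [7, 1]
H1 returns ([7, 1], (0))
H2 returns ([7, 1], (0))
= ([7, 1], (0))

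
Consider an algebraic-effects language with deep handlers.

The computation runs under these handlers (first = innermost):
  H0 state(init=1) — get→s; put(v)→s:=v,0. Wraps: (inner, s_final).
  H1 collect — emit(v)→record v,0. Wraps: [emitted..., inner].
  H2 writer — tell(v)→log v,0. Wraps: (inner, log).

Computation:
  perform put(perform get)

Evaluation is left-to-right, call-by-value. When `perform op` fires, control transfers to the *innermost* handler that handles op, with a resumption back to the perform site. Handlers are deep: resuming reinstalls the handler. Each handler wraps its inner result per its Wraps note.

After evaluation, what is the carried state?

Step-by-step:
get @ H0 ⇒ 1
put(1) @ H0 ⇒ s:=1
H0 returns (0, 1)
H1 returns [(0, 1)]
H2 returns ([(0, 1)], ())
= ([(0, 1)], ())

Answer: 1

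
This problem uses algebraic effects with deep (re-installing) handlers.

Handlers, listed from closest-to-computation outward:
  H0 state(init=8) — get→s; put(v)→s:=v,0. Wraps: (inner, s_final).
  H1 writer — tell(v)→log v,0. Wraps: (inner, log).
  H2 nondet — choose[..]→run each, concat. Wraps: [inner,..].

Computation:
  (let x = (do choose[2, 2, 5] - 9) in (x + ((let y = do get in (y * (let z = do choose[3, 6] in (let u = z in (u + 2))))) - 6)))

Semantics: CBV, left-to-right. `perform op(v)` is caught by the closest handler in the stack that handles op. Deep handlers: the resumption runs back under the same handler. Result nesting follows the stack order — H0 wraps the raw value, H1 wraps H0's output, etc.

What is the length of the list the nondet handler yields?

Answer: 6

Evaluation trace:
choose[2, 2, 5] @ H2
  branch[0] choose=2:
    get @ H0 ⇒ 8
    choose[3, 6] @ H2
      branch[0] choose=3:
        H0 returns (27, 8)
        H1 returns ((27, 8), ())
        H2 returns [((27, 8), ())]
      branch[1] choose=6:
        H0 returns (51, 8)
        H1 returns ((51, 8), ())
        H2 returns [((51, 8), ())]
  branch[1] choose=2:
    get @ H0 ⇒ 8
    choose[3, 6] @ H2
      branch[0] choose=3:
        H0 returns (27, 8)
        H1 returns ((27, 8), ())
        H2 returns [((27, 8), ())]
      branch[1] choose=6:
        H0 returns (51, 8)
        H1 returns ((51, 8), ())
        H2 returns [((51, 8), ())]
  branch[2] choose=5:
    get @ H0 ⇒ 8
    choose[3, 6] @ H2
      branch[0] choose=3:
        H0 returns (30, 8)
        H1 returns ((30, 8), ())
        H2 returns [((30, 8), ())]
      branch[1] choose=6:
        H0 returns (54, 8)
        H1 returns ((54, 8), ())
        H2 returns [((54, 8), ())]
= [((27, 8), ()), ((51, 8), ()), ((27, 8), ()), ((51, 8), ()), ((30, 8), ()), ((54, 8), ())]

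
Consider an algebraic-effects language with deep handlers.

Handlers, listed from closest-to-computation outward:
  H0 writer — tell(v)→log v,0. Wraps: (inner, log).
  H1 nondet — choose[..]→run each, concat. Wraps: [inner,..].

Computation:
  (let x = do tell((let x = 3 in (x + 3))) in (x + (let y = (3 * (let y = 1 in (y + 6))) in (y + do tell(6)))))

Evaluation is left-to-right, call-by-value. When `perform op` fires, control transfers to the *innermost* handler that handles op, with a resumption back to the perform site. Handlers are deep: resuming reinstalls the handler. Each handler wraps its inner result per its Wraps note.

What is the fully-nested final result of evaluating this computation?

Answer: [(21, (6, 6))]

Step-by-step:
tell(6) @ H0 ⇒ log+=6
tell(6) @ H0 ⇒ log+=6
H0 returns (21, (6, 6))
H1 returns [(21, (6, 6))]
= [(21, (6, 6))]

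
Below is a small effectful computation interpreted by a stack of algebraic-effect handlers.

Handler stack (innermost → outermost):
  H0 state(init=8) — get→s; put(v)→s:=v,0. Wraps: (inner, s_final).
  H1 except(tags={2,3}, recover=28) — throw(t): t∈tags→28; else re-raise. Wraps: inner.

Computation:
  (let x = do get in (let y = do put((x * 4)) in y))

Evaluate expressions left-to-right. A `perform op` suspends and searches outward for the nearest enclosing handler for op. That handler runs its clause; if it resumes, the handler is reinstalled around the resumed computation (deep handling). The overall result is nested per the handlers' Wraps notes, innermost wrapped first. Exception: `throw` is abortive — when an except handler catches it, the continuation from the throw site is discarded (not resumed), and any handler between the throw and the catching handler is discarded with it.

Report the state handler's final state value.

Answer: 32

Evaluation trace:
get @ H0 ⇒ 8
put(32) @ H0 ⇒ s:=32
H0 returns (0, 32)
H1 returns (0, 32)
= (0, 32)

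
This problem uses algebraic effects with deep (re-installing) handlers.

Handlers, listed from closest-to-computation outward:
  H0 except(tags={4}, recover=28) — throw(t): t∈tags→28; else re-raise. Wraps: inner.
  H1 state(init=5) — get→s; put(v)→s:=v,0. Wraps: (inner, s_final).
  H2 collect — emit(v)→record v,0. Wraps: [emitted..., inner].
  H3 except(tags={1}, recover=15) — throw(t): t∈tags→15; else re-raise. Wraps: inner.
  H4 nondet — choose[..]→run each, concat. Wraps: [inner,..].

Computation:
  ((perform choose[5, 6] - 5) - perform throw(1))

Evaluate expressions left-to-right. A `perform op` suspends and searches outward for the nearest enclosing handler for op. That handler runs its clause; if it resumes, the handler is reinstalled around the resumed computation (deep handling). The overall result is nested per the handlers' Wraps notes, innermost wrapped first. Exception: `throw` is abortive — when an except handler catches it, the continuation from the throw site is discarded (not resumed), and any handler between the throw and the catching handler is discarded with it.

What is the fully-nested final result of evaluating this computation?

Answer: [15, 15]

Evaluation trace:
choose[5, 6] @ H4
  branch[0] choose=5:
    throw(1) @ H0 re-raised
    throw(1) @ H3 caught ⇒ 15
    H4 returns [15]
  branch[1] choose=6:
    throw(1) @ H0 re-raised
    throw(1) @ H3 caught ⇒ 15
    H4 returns [15]
= [15, 15]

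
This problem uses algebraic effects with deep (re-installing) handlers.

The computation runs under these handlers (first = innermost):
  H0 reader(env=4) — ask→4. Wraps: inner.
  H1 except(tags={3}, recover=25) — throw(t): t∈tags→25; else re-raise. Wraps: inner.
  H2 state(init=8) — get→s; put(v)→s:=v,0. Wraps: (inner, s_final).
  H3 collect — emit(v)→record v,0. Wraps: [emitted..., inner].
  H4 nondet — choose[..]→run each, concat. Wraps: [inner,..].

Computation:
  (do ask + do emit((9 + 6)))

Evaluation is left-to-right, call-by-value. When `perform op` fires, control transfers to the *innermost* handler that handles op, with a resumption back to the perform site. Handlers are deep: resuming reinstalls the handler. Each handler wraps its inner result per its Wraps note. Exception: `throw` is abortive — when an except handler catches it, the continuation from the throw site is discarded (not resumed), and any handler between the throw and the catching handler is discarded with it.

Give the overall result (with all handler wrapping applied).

Working:
ask @ H0 ⇒ 4
emit(15) @ H3 ⇒ out+=15
H0 returns 4
H1 returns 4
H2 returns (4, 8)
H3 returns [15, (4, 8)]
H4 returns [[15, (4, 8)]]
= [[15, (4, 8)]]

Answer: [[15, (4, 8)]]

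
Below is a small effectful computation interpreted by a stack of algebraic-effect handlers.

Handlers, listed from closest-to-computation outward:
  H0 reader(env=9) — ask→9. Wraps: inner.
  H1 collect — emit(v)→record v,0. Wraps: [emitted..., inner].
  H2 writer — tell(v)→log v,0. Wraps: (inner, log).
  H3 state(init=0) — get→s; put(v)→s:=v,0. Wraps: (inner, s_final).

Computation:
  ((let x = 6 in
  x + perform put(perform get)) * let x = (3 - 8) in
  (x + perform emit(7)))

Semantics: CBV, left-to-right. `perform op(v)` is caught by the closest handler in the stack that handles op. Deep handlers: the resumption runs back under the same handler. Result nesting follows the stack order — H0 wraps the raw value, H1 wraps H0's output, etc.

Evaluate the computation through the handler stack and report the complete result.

Answer: (([7, -30], ()), 0)

Step-by-step:
get @ H3 ⇒ 0
put(0) @ H3 ⇒ s:=0
emit(7) @ H1 ⇒ out+=7
H0 returns -30
H1 returns [7, -30]
H2 returns ([7, -30], ())
H3 returns (([7, -30], ()), 0)
= (([7, -30], ()), 0)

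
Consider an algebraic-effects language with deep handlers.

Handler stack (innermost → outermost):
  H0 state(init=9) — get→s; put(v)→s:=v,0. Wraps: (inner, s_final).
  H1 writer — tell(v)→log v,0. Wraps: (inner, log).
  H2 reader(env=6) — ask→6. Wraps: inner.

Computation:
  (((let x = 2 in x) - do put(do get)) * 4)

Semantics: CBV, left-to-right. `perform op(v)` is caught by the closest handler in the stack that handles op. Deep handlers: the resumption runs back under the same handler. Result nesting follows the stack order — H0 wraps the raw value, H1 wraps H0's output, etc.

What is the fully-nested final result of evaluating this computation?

Answer: ((8, 9), ())

Working:
get @ H0 ⇒ 9
put(9) @ H0 ⇒ s:=9
H0 returns (8, 9)
H1 returns ((8, 9), ())
H2 returns ((8, 9), ())
= ((8, 9), ())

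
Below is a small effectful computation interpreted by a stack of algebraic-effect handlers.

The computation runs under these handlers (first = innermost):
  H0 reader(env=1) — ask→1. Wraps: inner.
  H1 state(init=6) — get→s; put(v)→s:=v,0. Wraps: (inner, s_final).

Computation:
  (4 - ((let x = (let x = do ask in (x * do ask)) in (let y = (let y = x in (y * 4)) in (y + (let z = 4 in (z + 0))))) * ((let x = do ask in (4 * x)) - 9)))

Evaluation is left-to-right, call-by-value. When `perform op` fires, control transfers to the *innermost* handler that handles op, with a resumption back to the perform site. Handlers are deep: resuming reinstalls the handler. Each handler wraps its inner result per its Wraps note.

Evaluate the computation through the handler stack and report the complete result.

Answer: (44, 6)

Working:
ask @ H0 ⇒ 1
ask @ H0 ⇒ 1
ask @ H0 ⇒ 1
H0 returns 44
H1 returns (44, 6)
= (44, 6)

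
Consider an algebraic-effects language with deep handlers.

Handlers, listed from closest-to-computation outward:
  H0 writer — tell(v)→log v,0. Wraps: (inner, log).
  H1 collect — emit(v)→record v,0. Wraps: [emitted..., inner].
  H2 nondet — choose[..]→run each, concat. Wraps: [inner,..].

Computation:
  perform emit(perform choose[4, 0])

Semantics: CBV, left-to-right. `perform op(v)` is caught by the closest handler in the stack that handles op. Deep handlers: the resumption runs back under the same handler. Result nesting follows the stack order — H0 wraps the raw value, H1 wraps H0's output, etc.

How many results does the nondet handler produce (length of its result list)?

Working:
choose[4, 0] @ H2
  branch[0] choose=4:
    emit(4) @ H1 ⇒ out+=4
    H0 returns (0, ())
    H1 returns [4, (0, ())]
    H2 returns [[4, (0, ())]]
  branch[1] choose=0:
    emit(0) @ H1 ⇒ out+=0
    H0 returns (0, ())
    H1 returns [0, (0, ())]
    H2 returns [[0, (0, ())]]
= [[4, (0, ())], [0, (0, ())]]

Answer: 2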